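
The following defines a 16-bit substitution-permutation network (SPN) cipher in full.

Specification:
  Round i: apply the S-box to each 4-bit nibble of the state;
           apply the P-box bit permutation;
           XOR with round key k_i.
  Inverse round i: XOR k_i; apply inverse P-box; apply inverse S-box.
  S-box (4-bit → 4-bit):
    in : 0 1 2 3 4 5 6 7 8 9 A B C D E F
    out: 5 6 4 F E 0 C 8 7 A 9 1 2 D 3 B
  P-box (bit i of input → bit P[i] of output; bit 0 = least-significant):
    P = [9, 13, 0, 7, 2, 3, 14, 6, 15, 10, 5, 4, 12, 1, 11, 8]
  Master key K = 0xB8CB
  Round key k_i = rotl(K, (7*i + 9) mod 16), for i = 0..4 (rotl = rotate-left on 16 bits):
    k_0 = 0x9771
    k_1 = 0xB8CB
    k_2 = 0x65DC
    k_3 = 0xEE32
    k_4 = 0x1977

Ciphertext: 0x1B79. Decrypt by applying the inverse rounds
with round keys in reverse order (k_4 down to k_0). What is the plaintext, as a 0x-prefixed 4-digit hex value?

0x707E

s_0 = ciphertext = 0x1B79
s_1 = InvRound(s_0, k_4) = 0xC5EB
s_2 = InvRound(s_1, k_3) = 0x6793
s_3 = InvRound(s_2, k_2) = 0xC5F0
s_4 = InvRound(s_3, k_1) = 0x3411
s_5 = InvRound(s_4, k_0) = 0x707E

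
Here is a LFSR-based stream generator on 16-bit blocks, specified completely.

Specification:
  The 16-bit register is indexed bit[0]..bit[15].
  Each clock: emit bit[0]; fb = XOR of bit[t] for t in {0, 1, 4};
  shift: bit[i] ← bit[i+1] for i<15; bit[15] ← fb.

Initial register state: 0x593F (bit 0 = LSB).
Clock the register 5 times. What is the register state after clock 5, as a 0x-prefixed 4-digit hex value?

0x9AC9

reg_0 = 0x593F
clock 1: out=1, reg = 0xAC9F
clock 2: out=1, reg = 0xD64F
clock 3: out=1, reg = 0x6B27
clock 4: out=1, reg = 0x3593
clock 5: out=1, reg = 0x9AC9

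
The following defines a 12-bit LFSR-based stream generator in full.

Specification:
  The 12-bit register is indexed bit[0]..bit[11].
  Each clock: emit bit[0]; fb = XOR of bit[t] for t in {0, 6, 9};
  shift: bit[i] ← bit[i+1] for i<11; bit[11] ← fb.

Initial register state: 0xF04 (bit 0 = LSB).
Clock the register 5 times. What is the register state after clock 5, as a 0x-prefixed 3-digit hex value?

0x3F8

reg_0 = 0xF04
clock 1: out=0, reg = 0xF82
clock 2: out=0, reg = 0xFC1
clock 3: out=1, reg = 0xFE0
clock 4: out=0, reg = 0x7F0
clock 5: out=0, reg = 0x3F8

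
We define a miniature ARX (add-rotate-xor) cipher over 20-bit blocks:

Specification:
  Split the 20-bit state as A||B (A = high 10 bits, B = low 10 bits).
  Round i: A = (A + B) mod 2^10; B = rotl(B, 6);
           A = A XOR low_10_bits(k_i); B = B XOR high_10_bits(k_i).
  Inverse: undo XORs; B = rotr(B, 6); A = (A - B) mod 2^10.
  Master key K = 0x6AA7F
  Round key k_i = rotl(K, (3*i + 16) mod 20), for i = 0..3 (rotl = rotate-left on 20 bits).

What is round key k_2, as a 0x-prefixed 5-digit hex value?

0xAA9FD

K = 0x6AA7F
k_0 = rotl(K, (3*0+16) mod 20) = rotl(K, 16) = 0xF6AA7
k_1 = rotl(K, (3*1+16) mod 20) = rotl(K, 19) = 0xB553F
k_2 = rotl(K, (3*2+16) mod 20) = rotl(K, 2) = 0xAA9FD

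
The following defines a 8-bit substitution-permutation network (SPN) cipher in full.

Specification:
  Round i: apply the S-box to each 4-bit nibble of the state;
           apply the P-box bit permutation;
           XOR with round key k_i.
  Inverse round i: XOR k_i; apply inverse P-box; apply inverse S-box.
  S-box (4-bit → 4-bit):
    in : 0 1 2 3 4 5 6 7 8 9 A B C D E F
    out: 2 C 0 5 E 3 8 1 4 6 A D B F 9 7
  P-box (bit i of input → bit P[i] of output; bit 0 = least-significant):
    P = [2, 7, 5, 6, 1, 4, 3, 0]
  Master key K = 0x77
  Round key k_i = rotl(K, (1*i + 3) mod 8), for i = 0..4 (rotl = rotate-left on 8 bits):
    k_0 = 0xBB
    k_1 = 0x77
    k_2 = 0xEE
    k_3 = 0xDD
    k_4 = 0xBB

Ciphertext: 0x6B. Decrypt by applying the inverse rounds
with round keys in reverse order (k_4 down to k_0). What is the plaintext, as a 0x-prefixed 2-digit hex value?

0x87

s_0 = ciphertext = 0x6B
s_1 = InvRound(s_0, k_4) = 0x0A
s_2 = InvRound(s_1, k_3) = 0xCC
s_3 = InvRound(s_2, k_2) = 0x78
s_4 = InvRound(s_3, k_1) = 0xB7
s_5 = InvRound(s_4, k_0) = 0x87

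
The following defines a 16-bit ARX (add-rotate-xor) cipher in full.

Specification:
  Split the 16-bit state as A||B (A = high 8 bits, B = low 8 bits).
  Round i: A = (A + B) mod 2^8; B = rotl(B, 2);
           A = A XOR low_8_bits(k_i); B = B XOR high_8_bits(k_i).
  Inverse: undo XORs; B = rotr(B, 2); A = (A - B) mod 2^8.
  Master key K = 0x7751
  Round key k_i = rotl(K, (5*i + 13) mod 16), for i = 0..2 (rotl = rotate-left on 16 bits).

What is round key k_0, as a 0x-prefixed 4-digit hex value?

K = 0x7751
k_0 = rotl(K, (5*0+13) mod 16) = rotl(K, 13) = 0x2EEA

0x2EEA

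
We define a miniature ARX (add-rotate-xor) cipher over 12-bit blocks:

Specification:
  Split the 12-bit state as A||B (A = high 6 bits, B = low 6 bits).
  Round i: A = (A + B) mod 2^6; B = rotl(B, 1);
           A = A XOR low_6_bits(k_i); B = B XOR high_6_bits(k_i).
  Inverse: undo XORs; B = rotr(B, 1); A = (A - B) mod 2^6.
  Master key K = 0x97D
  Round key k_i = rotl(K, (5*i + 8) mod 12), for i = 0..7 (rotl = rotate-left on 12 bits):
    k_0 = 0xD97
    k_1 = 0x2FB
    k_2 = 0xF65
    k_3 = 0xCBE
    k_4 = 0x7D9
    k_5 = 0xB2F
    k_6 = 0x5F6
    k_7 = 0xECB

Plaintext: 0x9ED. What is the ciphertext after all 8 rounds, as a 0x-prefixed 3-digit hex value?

s_0 = plaintext = 0x9ED
s_1 = Round(s_0, k_0) = 0x0ED
s_2 = Round(s_1, k_1) = 0x2D0
s_3 = Round(s_2, k_2) = 0xF9D
s_4 = Round(s_3, k_3) = 0x948
s_5 = Round(s_4, k_4) = 0xD0F
s_6 = Round(s_5, k_5) = 0xB32
s_7 = Round(s_6, k_6) = 0xA32
s_8 = Round(s_7, k_7) = 0x45E

0x45E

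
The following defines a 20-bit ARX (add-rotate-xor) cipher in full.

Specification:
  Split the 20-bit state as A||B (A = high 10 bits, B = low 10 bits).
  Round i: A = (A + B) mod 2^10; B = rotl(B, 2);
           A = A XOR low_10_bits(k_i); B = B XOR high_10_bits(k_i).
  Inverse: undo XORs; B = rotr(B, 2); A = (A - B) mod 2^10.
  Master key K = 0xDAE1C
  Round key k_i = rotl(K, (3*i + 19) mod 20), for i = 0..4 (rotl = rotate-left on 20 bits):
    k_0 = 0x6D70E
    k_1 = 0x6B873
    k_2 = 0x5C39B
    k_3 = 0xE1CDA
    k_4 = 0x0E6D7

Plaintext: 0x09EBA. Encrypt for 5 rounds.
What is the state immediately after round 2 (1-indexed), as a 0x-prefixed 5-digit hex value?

0x4F4D1

s_0 = plaintext = 0x09EBA
s_1 = Round(s_0, k_0) = 0x7BF5F
s_2 = Round(s_1, k_1) = 0x4F4D1
s_3 = Round(s_2, k_2) = 0x65634
s_4 = Round(s_3, k_3) = 0xC4F55
s_5 = Round(s_4, k_4) = 0x2FD6E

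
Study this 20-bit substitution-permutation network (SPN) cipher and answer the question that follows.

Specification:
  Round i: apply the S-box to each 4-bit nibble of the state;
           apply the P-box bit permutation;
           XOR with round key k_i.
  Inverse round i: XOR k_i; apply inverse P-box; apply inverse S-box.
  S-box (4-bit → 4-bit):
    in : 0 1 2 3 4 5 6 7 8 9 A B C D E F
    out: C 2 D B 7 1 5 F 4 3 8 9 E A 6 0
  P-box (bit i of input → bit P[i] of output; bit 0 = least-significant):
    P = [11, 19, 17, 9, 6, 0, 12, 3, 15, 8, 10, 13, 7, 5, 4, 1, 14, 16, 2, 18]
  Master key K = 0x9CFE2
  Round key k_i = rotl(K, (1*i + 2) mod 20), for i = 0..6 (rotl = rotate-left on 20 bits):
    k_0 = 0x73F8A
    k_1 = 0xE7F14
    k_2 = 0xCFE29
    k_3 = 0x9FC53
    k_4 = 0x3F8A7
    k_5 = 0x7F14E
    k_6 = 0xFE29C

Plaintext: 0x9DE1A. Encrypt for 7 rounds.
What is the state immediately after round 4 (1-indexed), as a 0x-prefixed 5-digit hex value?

s_0 = plaintext = 0x9DE1A
s_1 = Round(s_0, k_0) = 0x678A9
s_2 = Round(s_1, k_1) = 0x633AA
s_3 = Round(s_2, k_2) = 0xC1D87
s_4 = Round(s_3, k_3) = 0x6C777
s_5 = Round(s_4, k_4) = 0x907D8
s_6 = Round(s_5, k_5) = 0x41455
s_7 = Round(s_6, k_6) = 0xE2FF8

0x6C777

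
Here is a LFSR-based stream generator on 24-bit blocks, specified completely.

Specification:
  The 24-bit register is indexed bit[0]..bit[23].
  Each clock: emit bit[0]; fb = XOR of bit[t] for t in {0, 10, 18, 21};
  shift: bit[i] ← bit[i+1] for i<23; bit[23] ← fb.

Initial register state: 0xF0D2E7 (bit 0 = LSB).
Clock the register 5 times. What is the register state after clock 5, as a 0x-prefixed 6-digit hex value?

reg_0 = 0xF0D2E7
clock 1: out=1, reg = 0x786973
clock 2: out=1, reg = 0x3C34B9
clock 3: out=1, reg = 0x1E1A5C
clock 4: out=0, reg = 0x8F0D2E
clock 5: out=0, reg = 0x478697

0x478697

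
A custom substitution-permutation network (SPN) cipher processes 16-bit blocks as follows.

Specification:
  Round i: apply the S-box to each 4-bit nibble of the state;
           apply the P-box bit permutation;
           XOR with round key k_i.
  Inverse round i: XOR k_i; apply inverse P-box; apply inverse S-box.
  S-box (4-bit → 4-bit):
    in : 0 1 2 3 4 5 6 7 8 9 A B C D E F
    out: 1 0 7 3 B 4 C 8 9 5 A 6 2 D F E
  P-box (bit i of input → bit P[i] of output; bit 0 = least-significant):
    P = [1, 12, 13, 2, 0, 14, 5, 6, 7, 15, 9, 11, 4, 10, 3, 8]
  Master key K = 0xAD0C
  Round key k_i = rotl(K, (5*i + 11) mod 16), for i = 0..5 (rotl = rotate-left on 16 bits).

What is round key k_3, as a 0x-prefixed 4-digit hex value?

K = 0xAD0C
k_0 = rotl(K, (5*0+11) mod 16) = rotl(K, 11) = 0x6568
k_1 = rotl(K, (5*1+11) mod 16) = rotl(K, 0) = 0xAD0C
k_2 = rotl(K, (5*2+11) mod 16) = rotl(K, 5) = 0xA195
k_3 = rotl(K, (5*3+11) mod 16) = rotl(K, 10) = 0x32B4

0x32B4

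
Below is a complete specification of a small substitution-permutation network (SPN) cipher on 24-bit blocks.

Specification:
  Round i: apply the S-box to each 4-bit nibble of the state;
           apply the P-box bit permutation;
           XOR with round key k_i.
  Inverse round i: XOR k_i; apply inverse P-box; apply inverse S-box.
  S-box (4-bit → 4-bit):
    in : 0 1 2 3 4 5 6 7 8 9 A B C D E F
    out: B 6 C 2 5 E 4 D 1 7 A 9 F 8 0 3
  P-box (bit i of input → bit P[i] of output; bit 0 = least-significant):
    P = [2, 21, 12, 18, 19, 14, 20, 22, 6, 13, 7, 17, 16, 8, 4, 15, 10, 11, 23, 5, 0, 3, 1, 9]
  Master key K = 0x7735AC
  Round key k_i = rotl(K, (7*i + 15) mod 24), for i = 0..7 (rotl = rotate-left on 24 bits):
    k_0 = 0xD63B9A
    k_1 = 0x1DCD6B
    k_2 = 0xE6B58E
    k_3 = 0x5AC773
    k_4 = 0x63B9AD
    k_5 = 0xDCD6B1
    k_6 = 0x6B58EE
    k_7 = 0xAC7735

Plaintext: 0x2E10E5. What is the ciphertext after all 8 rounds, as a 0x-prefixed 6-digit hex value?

0xD211E0

s_0 = plaintext = 0x2E10E5
s_1 = Round(s_0, k_0) = 0xF008C8
s_2 = Round(s_1, k_1) = 0x440006
s_3 = Round(s_2, k_2) = 0x2D40CD
s_4 = Round(s_3, k_3) = 0x05A501
s_5 = Round(s_4, k_4) = 0x894204
s_6 = Round(s_5, k_5) = 0x178A24
s_7 = Round(s_6, k_6) = 0xB86CC0
s_8 = Round(s_7, k_7) = 0xD211E0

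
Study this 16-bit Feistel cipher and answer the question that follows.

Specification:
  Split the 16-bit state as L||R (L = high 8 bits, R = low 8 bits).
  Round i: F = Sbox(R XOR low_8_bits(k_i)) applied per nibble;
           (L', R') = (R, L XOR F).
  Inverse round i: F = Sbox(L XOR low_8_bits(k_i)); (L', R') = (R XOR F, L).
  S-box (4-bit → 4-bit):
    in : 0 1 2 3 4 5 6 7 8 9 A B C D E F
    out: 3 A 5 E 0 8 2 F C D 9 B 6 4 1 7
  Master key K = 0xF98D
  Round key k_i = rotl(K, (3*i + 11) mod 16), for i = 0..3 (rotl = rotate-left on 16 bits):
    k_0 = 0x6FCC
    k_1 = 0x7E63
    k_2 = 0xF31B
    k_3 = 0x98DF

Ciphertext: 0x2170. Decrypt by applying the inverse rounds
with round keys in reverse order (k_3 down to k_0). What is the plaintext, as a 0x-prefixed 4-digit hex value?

s_0 = ciphertext = 0x2170
s_1 = InvRound(s_0, k_3) = 0x0121
s_2 = InvRound(s_1, k_2) = 0x8801
s_3 = InvRound(s_2, k_1) = 0x1A88
s_4 = InvRound(s_3, k_0) = 0xCA1A

0xCA1A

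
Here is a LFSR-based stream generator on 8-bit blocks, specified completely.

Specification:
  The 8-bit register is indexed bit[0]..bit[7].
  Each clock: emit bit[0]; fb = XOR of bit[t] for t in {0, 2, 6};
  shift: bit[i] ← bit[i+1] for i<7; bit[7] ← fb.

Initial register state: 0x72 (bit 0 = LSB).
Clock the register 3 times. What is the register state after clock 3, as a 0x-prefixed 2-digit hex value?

0x6E

reg_0 = 0x72
clock 1: out=0, reg = 0xB9
clock 2: out=1, reg = 0xDC
clock 3: out=0, reg = 0x6E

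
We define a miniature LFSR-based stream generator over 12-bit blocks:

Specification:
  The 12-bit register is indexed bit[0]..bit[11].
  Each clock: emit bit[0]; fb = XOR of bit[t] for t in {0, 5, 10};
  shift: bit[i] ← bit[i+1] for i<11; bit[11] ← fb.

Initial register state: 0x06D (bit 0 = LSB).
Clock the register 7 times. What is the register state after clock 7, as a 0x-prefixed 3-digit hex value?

0x6C0

reg_0 = 0x06D
clock 1: out=1, reg = 0x036
clock 2: out=0, reg = 0x81B
clock 3: out=1, reg = 0xC0D
clock 4: out=1, reg = 0x606
clock 5: out=0, reg = 0xB03
clock 6: out=1, reg = 0xD81
clock 7: out=1, reg = 0x6C0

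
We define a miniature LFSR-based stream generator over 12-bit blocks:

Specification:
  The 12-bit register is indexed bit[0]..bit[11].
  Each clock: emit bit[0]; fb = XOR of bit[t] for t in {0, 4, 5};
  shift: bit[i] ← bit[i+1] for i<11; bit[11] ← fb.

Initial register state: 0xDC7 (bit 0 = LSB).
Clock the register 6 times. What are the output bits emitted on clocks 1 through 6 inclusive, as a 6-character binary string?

reg_0 = 0xDC7
clock 1: out=1, reg = 0xEE3
clock 2: out=1, reg = 0x771
clock 3: out=1, reg = 0xBB8
clock 4: out=0, reg = 0x5DC
clock 5: out=0, reg = 0xAEE
clock 6: out=0, reg = 0xD77

111000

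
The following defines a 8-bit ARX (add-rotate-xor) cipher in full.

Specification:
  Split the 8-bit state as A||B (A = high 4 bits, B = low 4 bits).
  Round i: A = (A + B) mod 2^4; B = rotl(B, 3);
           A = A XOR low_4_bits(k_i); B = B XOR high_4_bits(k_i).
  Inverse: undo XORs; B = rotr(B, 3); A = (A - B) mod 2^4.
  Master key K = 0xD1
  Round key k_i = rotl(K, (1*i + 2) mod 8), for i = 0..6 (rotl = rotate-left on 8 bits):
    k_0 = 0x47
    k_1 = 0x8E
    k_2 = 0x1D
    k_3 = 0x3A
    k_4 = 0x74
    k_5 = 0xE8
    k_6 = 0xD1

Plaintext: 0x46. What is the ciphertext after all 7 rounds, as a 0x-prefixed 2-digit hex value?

s_0 = plaintext = 0x46
s_1 = Round(s_0, k_0) = 0xD7
s_2 = Round(s_1, k_1) = 0xA3
s_3 = Round(s_2, k_2) = 0x08
s_4 = Round(s_3, k_3) = 0x27
s_5 = Round(s_4, k_4) = 0xDC
s_6 = Round(s_5, k_5) = 0x18
s_7 = Round(s_6, k_6) = 0x89

0x89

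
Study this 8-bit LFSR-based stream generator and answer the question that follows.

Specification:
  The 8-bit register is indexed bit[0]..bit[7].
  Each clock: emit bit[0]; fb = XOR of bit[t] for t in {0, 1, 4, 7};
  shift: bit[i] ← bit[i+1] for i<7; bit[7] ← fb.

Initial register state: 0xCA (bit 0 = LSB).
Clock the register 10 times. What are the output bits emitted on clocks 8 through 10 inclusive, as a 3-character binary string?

101

reg_0 = 0xCA
clock 1: out=0, reg = 0x65
clock 2: out=1, reg = 0xB2
clock 3: out=0, reg = 0xD9
clock 4: out=1, reg = 0xEC
clock 5: out=0, reg = 0xF6
clock 6: out=0, reg = 0xFB
clock 7: out=1, reg = 0x7D
clock 8: out=1, reg = 0x3E
clock 9: out=0, reg = 0x1F
clock 10: out=1, reg = 0x8F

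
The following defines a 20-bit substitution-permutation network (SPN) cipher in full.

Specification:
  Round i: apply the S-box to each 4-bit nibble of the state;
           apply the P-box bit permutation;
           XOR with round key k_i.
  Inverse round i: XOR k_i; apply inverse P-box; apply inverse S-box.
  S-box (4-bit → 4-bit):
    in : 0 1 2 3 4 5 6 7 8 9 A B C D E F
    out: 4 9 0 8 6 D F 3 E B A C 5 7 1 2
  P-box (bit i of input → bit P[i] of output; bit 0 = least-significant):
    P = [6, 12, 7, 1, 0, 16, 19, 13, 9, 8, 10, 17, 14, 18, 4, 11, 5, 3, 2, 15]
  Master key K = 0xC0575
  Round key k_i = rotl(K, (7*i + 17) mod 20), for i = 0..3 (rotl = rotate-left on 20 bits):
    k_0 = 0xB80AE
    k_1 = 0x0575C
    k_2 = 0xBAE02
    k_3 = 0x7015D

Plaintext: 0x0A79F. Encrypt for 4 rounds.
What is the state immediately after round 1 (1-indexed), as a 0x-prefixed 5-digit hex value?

s_0 = plaintext = 0x0A79F
s_1 = Round(s_0, k_0) = 0xEBBAB
s_2 = Round(s_1, k_1) = 0x37BEE
s_3 = Round(s_2, k_2) = 0xD6A43
s_4 = Round(s_3, k_3) = 0x84863

0xEBBAB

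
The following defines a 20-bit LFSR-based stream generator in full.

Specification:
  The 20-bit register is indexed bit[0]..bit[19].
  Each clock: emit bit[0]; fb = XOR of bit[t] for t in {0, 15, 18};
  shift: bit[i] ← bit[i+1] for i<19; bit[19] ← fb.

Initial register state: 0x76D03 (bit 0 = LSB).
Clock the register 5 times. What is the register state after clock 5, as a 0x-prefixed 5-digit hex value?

0xE3B68

reg_0 = 0x76D03
clock 1: out=1, reg = 0x3B681
clock 2: out=1, reg = 0x1DB40
clock 3: out=0, reg = 0x8EDA0
clock 4: out=0, reg = 0xC76D0
clock 5: out=0, reg = 0xE3B68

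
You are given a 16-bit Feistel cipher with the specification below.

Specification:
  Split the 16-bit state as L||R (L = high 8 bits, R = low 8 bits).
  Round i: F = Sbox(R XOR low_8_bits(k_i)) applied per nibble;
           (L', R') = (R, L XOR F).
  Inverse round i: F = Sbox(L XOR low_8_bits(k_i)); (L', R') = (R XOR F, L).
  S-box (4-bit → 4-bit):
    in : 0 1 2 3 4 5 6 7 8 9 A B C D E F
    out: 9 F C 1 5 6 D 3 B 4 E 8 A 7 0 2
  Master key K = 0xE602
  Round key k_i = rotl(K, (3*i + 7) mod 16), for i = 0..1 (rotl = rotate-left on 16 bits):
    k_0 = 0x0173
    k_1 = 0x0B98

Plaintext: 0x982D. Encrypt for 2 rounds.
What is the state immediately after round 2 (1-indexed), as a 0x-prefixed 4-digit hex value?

s_0 = plaintext = 0x982D
s_1 = Round(s_0, k_0) = 0x2DF8
s_2 = Round(s_1, k_1) = 0xF8F4

0xF8F4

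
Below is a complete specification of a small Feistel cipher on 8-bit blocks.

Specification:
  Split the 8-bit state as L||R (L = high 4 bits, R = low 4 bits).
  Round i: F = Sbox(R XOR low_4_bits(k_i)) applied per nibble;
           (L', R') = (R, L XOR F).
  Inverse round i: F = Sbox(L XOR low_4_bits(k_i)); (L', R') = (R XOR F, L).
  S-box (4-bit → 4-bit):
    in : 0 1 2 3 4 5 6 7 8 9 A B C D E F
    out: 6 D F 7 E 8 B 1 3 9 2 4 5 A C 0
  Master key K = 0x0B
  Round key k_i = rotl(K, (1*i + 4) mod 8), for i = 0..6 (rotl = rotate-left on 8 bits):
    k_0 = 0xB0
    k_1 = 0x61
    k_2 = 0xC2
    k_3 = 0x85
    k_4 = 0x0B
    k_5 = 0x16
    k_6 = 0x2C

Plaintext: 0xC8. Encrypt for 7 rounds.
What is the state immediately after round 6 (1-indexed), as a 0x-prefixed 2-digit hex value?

0xB3

s_0 = plaintext = 0xC8
s_1 = Round(s_0, k_0) = 0x8F
s_2 = Round(s_1, k_1) = 0xF4
s_3 = Round(s_2, k_2) = 0x44
s_4 = Round(s_3, k_3) = 0x49
s_5 = Round(s_4, k_4) = 0x9B
s_6 = Round(s_5, k_5) = 0xB3
s_7 = Round(s_6, k_6) = 0x3B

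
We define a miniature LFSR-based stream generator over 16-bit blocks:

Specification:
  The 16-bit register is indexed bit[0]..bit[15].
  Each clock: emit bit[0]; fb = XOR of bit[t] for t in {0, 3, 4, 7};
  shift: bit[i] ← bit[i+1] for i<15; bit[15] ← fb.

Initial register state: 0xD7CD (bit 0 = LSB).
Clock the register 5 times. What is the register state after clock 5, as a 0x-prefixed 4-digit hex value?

reg_0 = 0xD7CD
clock 1: out=1, reg = 0xEBE6
clock 2: out=0, reg = 0xF5F3
clock 3: out=1, reg = 0xFAF9
clock 4: out=1, reg = 0x7D7C
clock 5: out=0, reg = 0x3EBE

0x3EBE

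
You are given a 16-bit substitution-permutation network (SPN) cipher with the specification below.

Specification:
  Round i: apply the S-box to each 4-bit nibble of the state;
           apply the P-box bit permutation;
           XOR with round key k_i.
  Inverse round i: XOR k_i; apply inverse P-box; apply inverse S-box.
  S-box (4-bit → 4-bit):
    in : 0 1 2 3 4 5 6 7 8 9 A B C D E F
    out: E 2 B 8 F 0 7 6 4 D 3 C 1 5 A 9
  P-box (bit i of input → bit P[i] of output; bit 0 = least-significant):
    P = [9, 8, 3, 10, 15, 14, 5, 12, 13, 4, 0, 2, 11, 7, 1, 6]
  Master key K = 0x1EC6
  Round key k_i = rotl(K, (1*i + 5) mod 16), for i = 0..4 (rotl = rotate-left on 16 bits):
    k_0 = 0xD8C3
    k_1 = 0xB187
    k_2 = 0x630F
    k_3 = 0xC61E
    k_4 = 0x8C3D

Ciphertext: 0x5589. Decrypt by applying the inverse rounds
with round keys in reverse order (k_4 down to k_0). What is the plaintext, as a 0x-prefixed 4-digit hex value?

0x3067

s_0 = ciphertext = 0x5589
s_1 = InvRound(s_0, k_4) = 0xAE41
s_2 = InvRound(s_1, k_3) = 0x9418
s_3 = InvRound(s_2, k_2) = 0x8422
s_4 = InvRound(s_3, k_1) = 0x19BE
s_5 = InvRound(s_4, k_0) = 0x3067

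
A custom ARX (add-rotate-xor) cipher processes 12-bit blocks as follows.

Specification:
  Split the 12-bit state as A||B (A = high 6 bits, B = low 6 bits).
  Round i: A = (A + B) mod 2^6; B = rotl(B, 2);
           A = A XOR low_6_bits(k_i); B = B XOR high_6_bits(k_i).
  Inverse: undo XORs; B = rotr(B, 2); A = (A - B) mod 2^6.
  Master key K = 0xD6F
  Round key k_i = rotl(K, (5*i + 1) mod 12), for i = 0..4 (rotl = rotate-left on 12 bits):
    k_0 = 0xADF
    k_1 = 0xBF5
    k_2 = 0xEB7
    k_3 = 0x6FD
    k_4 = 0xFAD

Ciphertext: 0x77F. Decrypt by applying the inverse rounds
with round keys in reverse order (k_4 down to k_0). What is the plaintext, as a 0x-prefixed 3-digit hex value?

s_0 = ciphertext = 0x77F
s_1 = InvRound(s_0, k_4) = 0x810
s_2 = InvRound(s_1, k_3) = 0xAF2
s_3 = InvRound(s_2, k_2) = 0x682
s_4 = InvRound(s_3, k_1) = 0x51B
s_5 = InvRound(s_4, k_0) = 0xFCC

0xFCC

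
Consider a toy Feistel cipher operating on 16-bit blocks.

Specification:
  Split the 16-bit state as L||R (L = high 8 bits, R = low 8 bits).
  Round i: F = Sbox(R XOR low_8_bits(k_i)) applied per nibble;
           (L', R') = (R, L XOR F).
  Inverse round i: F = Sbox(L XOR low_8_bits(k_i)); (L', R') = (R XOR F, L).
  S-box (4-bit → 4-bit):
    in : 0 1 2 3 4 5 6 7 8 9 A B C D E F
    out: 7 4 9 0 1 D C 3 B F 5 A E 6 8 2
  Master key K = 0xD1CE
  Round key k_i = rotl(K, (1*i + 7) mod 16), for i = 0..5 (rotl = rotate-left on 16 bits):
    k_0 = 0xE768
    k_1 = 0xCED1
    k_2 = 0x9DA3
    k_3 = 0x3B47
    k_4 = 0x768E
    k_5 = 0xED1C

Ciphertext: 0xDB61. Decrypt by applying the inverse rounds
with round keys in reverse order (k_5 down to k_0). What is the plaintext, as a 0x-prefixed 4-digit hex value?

0xDA99

s_0 = ciphertext = 0xDB61
s_1 = InvRound(s_0, k_5) = 0x82DB
s_2 = InvRound(s_1, k_4) = 0xA582
s_3 = InvRound(s_2, k_3) = 0x0BA5
s_4 = InvRound(s_3, k_2) = 0xFE0B
s_5 = InvRound(s_4, k_1) = 0x99FE
s_6 = InvRound(s_5, k_0) = 0xDA99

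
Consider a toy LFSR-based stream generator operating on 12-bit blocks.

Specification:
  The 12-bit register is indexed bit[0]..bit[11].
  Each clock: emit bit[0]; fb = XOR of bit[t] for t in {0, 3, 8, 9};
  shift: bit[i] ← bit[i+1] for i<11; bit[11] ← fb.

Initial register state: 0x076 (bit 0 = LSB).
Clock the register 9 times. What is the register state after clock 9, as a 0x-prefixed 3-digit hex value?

reg_0 = 0x076
clock 1: out=0, reg = 0x03B
clock 2: out=1, reg = 0x01D
clock 3: out=1, reg = 0x00E
clock 4: out=0, reg = 0x807
clock 5: out=1, reg = 0xC03
clock 6: out=1, reg = 0xE01
clock 7: out=1, reg = 0x700
clock 8: out=0, reg = 0x380
clock 9: out=0, reg = 0x1C0

0x1C0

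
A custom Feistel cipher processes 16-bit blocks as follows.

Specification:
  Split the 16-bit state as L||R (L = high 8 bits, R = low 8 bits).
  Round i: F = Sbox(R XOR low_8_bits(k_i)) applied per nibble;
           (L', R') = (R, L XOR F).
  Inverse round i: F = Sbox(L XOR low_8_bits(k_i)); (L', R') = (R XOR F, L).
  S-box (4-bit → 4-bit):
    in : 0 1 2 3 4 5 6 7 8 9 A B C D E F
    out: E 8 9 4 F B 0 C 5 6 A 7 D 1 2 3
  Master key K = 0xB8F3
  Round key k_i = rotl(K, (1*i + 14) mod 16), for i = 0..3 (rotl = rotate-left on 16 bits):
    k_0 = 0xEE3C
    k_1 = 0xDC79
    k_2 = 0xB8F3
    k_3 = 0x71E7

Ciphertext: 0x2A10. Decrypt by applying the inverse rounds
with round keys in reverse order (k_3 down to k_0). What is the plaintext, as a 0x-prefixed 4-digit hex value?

0xAF4B

s_0 = ciphertext = 0x2A10
s_1 = InvRound(s_0, k_3) = 0xC12A
s_2 = InvRound(s_1, k_2) = 0x63C1
s_3 = InvRound(s_2, k_1) = 0x4B63
s_4 = InvRound(s_3, k_0) = 0xAF4B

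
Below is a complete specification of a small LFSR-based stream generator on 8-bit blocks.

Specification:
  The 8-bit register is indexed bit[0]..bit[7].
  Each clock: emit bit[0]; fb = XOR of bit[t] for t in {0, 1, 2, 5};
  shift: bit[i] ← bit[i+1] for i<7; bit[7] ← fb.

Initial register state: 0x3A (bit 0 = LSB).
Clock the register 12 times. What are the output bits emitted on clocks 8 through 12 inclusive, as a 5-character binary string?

reg_0 = 0x3A
clock 1: out=0, reg = 0x1D
clock 2: out=1, reg = 0x0E
clock 3: out=0, reg = 0x07
clock 4: out=1, reg = 0x83
clock 5: out=1, reg = 0x41
clock 6: out=1, reg = 0xA0
clock 7: out=0, reg = 0xD0
clock 8: out=0, reg = 0x68
clock 9: out=0, reg = 0xB4
clock 10: out=0, reg = 0x5A
clock 11: out=0, reg = 0xAD
clock 12: out=1, reg = 0xD6

00001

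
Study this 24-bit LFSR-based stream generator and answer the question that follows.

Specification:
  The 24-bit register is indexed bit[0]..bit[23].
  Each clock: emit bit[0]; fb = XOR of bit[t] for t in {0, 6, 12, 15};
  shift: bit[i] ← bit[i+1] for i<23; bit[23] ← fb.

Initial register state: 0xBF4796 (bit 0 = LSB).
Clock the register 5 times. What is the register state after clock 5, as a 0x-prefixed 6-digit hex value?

0x15FA3C

reg_0 = 0xBF4796
clock 1: out=0, reg = 0x5FA3CB
clock 2: out=1, reg = 0xAFD1E5
clock 3: out=1, reg = 0x57E8F2
clock 4: out=0, reg = 0x2BF479
clock 5: out=1, reg = 0x15FA3C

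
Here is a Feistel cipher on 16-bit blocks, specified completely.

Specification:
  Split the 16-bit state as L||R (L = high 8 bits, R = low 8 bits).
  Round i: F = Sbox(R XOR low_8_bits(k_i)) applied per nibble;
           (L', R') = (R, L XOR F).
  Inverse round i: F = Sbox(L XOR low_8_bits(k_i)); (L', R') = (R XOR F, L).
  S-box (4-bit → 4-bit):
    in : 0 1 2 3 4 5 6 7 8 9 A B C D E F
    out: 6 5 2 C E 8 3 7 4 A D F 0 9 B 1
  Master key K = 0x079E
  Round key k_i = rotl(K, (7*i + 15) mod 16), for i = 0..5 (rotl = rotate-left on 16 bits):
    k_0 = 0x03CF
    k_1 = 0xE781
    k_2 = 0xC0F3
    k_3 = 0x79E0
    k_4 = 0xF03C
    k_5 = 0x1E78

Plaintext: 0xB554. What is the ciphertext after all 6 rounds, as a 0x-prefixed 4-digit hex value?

s_0 = plaintext = 0xB554
s_1 = Round(s_0, k_0) = 0x541A
s_2 = Round(s_1, k_1) = 0x1AFB
s_3 = Round(s_2, k_2) = 0xFB7E
s_4 = Round(s_3, k_3) = 0x7E50
s_5 = Round(s_4, k_4) = 0x504E
s_6 = Round(s_5, k_5) = 0x4E93

0x4E93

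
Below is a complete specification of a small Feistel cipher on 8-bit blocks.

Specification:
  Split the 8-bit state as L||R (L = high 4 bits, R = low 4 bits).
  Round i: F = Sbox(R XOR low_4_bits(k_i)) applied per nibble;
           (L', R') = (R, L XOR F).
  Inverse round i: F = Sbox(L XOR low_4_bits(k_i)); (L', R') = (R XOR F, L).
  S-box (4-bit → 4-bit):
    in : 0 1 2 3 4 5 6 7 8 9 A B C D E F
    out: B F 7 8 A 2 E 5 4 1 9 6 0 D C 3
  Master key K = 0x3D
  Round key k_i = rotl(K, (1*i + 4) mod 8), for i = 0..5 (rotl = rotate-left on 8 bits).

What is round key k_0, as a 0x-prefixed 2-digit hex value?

0xD3

K = 0x3D
k_0 = rotl(K, (1*0+4) mod 8) = rotl(K, 4) = 0xD3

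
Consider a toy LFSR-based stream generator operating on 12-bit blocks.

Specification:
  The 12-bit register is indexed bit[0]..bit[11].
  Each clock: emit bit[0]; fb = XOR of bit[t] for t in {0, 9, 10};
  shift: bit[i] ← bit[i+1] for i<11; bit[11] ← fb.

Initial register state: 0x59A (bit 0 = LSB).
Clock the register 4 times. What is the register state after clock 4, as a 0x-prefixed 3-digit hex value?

0x559

reg_0 = 0x59A
clock 1: out=0, reg = 0xACD
clock 2: out=1, reg = 0x566
clock 3: out=0, reg = 0xAB3
clock 4: out=1, reg = 0x559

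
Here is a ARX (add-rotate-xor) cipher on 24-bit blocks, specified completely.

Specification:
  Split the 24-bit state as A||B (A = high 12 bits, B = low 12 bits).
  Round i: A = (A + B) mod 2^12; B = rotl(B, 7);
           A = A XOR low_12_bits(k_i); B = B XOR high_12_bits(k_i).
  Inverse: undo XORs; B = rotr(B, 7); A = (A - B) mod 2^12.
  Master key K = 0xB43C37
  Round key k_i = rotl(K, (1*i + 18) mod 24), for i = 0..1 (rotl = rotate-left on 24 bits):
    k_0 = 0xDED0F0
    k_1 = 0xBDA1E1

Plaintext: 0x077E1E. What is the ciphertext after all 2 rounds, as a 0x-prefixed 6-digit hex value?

0x0E354E

s_0 = plaintext = 0x077E1E
s_1 = Round(s_0, k_0) = 0xE6529D
s_2 = Round(s_1, k_1) = 0x0E354E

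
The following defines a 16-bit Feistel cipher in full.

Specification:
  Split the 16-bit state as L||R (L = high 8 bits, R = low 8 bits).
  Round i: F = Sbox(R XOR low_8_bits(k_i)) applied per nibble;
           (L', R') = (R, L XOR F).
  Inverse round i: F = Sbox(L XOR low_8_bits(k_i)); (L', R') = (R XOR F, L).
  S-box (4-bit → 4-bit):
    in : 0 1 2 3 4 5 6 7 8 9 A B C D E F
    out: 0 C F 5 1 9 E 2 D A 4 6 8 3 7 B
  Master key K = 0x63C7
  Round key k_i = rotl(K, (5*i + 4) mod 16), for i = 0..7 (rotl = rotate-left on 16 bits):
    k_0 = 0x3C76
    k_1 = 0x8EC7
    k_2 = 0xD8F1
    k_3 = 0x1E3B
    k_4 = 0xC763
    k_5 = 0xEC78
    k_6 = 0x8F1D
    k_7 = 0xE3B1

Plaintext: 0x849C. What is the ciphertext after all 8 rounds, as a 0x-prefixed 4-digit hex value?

s_0 = plaintext = 0x849C
s_1 = Round(s_0, k_0) = 0x9CF0
s_2 = Round(s_1, k_1) = 0xF0CE
s_3 = Round(s_2, k_2) = 0xCEAB
s_4 = Round(s_3, k_3) = 0xAB6E
s_5 = Round(s_4, k_4) = 0x6EA8
s_6 = Round(s_5, k_5) = 0xA85E
s_7 = Round(s_6, k_6) = 0x5EBD
s_8 = Round(s_7, k_7) = 0xBD56

0xBD56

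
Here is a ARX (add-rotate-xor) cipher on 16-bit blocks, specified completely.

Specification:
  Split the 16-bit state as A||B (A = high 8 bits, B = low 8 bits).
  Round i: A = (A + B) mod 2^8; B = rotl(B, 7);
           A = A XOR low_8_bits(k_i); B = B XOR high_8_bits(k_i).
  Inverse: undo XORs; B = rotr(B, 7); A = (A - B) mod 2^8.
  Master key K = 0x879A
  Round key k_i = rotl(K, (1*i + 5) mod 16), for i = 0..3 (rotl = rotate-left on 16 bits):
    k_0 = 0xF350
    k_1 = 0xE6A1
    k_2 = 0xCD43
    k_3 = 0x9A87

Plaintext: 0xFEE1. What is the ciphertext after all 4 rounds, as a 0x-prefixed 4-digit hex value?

s_0 = plaintext = 0xFEE1
s_1 = Round(s_0, k_0) = 0x8F03
s_2 = Round(s_1, k_1) = 0x3367
s_3 = Round(s_2, k_2) = 0xD97E
s_4 = Round(s_3, k_3) = 0xD0A5

0xD0A5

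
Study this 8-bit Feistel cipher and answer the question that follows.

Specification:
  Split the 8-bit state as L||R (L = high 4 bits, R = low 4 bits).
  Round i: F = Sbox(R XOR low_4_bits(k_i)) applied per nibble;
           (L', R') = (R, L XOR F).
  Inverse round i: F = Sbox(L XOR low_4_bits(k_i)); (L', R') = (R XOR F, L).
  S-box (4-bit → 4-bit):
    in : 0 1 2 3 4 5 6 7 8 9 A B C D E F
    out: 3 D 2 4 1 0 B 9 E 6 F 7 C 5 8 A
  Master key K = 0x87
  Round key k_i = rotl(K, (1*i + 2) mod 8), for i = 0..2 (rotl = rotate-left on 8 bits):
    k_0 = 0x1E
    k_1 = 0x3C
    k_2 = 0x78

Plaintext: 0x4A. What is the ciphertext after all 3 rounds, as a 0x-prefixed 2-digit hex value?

0xC4

s_0 = plaintext = 0x4A
s_1 = Round(s_0, k_0) = 0xA5
s_2 = Round(s_1, k_1) = 0x5C
s_3 = Round(s_2, k_2) = 0xC4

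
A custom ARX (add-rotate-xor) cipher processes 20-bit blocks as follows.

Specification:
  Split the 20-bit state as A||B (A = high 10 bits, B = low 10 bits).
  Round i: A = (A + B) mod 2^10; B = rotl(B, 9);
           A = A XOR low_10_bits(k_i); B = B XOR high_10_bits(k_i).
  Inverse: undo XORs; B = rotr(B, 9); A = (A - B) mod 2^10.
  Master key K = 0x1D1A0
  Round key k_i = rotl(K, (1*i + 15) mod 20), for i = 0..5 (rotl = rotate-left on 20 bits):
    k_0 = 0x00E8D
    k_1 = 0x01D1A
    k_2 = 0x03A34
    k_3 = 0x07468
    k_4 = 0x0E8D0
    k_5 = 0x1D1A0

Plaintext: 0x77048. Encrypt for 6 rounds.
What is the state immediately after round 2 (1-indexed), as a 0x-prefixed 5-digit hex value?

0x72A14

s_0 = plaintext = 0x77048
s_1 = Round(s_0, k_0) = 0x2A427
s_2 = Round(s_1, k_1) = 0x72A14
s_3 = Round(s_2, k_2) = 0x7A904
s_4 = Round(s_3, k_3) = 0xA189F
s_5 = Round(s_4, k_4) = 0xFD675
s_6 = Round(s_5, k_5) = 0xF2B4E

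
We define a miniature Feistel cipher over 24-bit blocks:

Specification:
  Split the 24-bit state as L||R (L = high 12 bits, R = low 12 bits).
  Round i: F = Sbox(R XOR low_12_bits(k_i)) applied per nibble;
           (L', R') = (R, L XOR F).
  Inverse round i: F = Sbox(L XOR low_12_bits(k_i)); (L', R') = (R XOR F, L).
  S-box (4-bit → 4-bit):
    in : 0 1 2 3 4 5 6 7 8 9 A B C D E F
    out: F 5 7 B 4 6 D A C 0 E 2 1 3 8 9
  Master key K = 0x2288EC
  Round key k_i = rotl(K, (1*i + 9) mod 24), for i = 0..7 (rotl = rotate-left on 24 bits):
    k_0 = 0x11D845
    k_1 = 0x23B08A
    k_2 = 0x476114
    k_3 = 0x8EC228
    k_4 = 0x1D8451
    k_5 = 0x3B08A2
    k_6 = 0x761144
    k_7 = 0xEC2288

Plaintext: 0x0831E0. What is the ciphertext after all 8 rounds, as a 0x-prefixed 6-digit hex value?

0xD63621

s_0 = plaintext = 0x0831E0
s_1 = Round(s_0, k_0) = 0x1E0065
s_2 = Round(s_1, k_1) = 0x065E69
s_3 = Round(s_2, k_2) = 0xE699C6
s_4 = Round(s_3, k_3) = 0x9C6CE1
s_5 = Round(s_4, k_4) = 0xCE15E9
s_6 = Round(s_5, k_5) = 0x5E9FA3
s_7 = Round(s_6, k_6) = 0xFA3D63
s_8 = Round(s_7, k_7) = 0xD63621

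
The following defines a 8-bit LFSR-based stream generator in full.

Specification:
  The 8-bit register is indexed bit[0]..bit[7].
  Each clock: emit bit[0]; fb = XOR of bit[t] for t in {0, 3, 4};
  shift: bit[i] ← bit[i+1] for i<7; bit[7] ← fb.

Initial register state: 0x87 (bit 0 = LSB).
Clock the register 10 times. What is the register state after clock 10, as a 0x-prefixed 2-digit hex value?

0xA3

reg_0 = 0x87
clock 1: out=1, reg = 0xC3
clock 2: out=1, reg = 0xE1
clock 3: out=1, reg = 0xF0
clock 4: out=0, reg = 0xF8
clock 5: out=0, reg = 0x7C
clock 6: out=0, reg = 0x3E
clock 7: out=0, reg = 0x1F
clock 8: out=1, reg = 0x8F
clock 9: out=1, reg = 0x47
clock 10: out=1, reg = 0xA3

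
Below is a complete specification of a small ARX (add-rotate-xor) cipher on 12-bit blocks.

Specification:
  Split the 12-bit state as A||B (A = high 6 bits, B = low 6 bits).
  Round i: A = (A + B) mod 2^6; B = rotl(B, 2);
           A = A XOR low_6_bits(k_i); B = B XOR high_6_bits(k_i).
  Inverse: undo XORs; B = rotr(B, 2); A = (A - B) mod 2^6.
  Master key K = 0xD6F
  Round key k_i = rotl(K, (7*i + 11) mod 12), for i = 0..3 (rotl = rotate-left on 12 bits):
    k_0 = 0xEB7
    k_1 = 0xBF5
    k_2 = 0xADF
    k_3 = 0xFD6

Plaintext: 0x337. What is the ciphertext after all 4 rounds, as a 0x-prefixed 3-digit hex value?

0x40F

s_0 = plaintext = 0x337
s_1 = Round(s_0, k_0) = 0xD25
s_2 = Round(s_1, k_1) = 0xB39
s_3 = Round(s_2, k_2) = 0xE8C
s_4 = Round(s_3, k_3) = 0x40F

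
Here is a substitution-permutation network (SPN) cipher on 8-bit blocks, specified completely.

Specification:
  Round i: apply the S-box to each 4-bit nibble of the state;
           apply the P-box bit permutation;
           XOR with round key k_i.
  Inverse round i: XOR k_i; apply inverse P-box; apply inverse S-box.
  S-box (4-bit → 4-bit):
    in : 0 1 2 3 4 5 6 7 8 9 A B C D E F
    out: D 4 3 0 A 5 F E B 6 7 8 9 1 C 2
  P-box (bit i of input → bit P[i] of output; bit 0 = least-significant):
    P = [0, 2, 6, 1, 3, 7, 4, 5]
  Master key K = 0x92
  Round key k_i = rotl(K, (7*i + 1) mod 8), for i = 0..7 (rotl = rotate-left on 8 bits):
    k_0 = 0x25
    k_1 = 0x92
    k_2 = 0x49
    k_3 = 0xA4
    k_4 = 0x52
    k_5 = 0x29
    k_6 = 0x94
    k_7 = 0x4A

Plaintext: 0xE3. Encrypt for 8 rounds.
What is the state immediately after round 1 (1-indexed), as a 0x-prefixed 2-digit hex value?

0x15

s_0 = plaintext = 0xE3
s_1 = Round(s_0, k_0) = 0x15
s_2 = Round(s_1, k_1) = 0xC3
s_3 = Round(s_2, k_2) = 0x61
s_4 = Round(s_3, k_3) = 0x5C
s_5 = Round(s_4, k_4) = 0x49
s_6 = Round(s_5, k_5) = 0xCD
s_7 = Round(s_6, k_6) = 0xBD
s_8 = Round(s_7, k_7) = 0x6B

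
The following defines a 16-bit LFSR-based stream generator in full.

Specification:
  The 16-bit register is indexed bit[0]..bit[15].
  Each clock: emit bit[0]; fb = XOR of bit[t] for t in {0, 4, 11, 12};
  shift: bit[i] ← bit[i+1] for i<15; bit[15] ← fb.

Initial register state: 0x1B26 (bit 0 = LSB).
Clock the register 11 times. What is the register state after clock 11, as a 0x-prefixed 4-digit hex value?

0xE6C3

reg_0 = 0x1B26
clock 1: out=0, reg = 0x0D93
clock 2: out=1, reg = 0x86C9
clock 3: out=1, reg = 0xC364
clock 4: out=0, reg = 0x61B2
clock 5: out=0, reg = 0xB0D9
clock 6: out=1, reg = 0xD86C
clock 7: out=0, reg = 0x6C36
clock 8: out=0, reg = 0x361B
clock 9: out=1, reg = 0x9B0D
clock 10: out=1, reg = 0xCD86
clock 11: out=0, reg = 0xE6C3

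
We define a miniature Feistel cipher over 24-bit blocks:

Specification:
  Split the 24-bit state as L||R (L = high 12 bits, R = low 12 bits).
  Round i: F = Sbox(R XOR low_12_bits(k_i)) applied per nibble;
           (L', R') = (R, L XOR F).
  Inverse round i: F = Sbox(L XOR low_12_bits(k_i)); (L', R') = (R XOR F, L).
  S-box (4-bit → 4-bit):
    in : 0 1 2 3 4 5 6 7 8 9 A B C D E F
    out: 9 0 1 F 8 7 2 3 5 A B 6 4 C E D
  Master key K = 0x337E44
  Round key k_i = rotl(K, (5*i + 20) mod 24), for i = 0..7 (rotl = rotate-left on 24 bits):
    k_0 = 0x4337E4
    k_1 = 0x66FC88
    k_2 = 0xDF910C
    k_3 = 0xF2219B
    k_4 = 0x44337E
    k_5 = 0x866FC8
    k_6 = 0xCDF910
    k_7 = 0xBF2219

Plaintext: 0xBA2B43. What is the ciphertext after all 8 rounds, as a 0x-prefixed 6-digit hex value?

0x429A49

s_0 = plaintext = 0xBA2B43
s_1 = Round(s_0, k_0) = 0xB43F11
s_2 = Round(s_1, k_1) = 0xF114E9
s_3 = Round(s_2, k_2) = 0x4E98F6
s_4 = Round(s_3, k_3) = 0x8F6EC5
s_5 = Round(s_4, k_4) = 0xEC5490
s_6 = Round(s_5, k_5) = 0x4908B0
s_7 = Round(s_6, k_6) = 0x8B0429
s_8 = Round(s_7, k_7) = 0x429A49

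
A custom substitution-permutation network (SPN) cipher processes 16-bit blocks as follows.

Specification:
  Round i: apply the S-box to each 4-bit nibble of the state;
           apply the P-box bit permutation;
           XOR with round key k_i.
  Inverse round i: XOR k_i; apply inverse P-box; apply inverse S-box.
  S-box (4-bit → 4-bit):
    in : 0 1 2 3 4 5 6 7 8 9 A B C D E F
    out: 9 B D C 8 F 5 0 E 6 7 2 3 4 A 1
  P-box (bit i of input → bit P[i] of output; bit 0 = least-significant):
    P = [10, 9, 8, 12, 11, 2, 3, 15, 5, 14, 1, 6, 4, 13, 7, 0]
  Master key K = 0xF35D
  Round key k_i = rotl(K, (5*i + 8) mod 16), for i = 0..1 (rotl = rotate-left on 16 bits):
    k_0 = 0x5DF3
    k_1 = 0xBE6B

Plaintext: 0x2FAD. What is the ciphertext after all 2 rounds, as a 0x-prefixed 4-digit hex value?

s_0 = plaintext = 0x2FAD
s_1 = Round(s_0, k_0) = 0x544E
s_2 = Round(s_1, k_1) = 0x0CBA

0x0CBA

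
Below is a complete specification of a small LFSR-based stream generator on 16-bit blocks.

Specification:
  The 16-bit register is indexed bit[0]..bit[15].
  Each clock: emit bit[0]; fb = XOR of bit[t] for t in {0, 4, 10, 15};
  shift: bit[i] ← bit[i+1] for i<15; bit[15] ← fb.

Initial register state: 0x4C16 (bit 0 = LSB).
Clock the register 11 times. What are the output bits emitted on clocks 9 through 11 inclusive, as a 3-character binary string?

reg_0 = 0x4C16
clock 1: out=0, reg = 0x260B
clock 2: out=1, reg = 0x1305
clock 3: out=1, reg = 0x8982
clock 4: out=0, reg = 0xC4C1
clock 5: out=1, reg = 0xE260
clock 6: out=0, reg = 0xF130
clock 7: out=0, reg = 0x7898
clock 8: out=0, reg = 0xBC4C
clock 9: out=0, reg = 0x5E26
clock 10: out=0, reg = 0xAF13
clock 11: out=1, reg = 0x5789

001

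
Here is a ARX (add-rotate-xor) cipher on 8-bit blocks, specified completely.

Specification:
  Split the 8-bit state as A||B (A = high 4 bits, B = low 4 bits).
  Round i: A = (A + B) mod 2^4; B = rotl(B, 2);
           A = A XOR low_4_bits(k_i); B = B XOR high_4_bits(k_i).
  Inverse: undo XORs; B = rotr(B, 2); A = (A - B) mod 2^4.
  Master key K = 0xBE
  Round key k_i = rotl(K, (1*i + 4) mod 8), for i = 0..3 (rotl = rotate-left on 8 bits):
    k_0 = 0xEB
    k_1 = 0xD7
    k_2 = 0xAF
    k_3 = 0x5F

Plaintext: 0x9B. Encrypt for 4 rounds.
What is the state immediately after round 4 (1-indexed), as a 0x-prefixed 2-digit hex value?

s_0 = plaintext = 0x9B
s_1 = Round(s_0, k_0) = 0xF0
s_2 = Round(s_1, k_1) = 0x8D
s_3 = Round(s_2, k_2) = 0xAD
s_4 = Round(s_3, k_3) = 0x82

0x82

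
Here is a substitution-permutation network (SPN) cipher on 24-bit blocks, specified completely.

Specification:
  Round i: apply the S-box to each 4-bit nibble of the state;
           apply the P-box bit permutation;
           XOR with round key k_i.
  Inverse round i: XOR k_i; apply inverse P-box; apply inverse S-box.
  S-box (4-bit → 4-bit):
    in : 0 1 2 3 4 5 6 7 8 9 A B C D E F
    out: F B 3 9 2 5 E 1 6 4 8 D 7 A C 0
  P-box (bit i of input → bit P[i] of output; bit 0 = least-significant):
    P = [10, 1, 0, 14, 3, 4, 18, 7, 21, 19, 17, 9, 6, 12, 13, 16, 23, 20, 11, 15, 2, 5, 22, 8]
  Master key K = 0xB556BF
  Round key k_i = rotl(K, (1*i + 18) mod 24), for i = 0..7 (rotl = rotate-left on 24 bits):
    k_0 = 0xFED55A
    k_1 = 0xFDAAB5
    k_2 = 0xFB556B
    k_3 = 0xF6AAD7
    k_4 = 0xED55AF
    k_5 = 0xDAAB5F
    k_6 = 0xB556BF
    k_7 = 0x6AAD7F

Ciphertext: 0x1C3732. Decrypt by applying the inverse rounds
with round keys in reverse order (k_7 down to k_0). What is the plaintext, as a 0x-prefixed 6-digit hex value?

s_0 = ciphertext = 0x1C3732
s_1 = InvRound(s_0, k_7) = 0x562B59
s_2 = InvRound(s_1, k_6) = 0x0505A1
s_3 = InvRound(s_2, k_5) = 0xC0B602
s_4 = InvRound(s_3, k_4) = 0x1AE1BE
s_5 = InvRound(s_4, k_3) = 0x65715E
s_6 = InvRound(s_5, k_2) = 0x229885
s_7 = InvRound(s_6, k_1) = 0x82668F
s_8 = InvRound(s_7, k_0) = 0xBDC169

0xBDC169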